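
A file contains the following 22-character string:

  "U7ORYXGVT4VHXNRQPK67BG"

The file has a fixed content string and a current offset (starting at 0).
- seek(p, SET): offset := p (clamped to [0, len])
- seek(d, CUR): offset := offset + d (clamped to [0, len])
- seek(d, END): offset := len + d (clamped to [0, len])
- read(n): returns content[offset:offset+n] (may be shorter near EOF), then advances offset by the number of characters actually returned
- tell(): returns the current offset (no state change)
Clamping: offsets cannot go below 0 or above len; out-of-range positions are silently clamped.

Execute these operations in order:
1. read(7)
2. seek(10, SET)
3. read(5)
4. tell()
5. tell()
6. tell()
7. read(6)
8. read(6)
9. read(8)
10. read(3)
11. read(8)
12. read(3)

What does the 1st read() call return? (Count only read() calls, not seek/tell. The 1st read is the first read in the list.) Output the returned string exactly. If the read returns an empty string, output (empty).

Answer: U7ORYXG

Derivation:
After 1 (read(7)): returned 'U7ORYXG', offset=7
After 2 (seek(10, SET)): offset=10
After 3 (read(5)): returned 'VHXNR', offset=15
After 4 (tell()): offset=15
After 5 (tell()): offset=15
After 6 (tell()): offset=15
After 7 (read(6)): returned 'QPK67B', offset=21
After 8 (read(6)): returned 'G', offset=22
After 9 (read(8)): returned '', offset=22
After 10 (read(3)): returned '', offset=22
After 11 (read(8)): returned '', offset=22
After 12 (read(3)): returned '', offset=22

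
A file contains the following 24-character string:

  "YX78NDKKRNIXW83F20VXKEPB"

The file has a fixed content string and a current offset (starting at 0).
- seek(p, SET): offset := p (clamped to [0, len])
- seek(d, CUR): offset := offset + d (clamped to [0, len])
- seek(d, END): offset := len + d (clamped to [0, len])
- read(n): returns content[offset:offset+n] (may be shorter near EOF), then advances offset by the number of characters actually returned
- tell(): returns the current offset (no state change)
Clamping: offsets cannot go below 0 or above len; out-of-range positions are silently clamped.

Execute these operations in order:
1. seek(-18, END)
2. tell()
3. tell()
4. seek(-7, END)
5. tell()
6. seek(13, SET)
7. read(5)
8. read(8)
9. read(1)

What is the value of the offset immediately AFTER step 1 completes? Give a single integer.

After 1 (seek(-18, END)): offset=6

Answer: 6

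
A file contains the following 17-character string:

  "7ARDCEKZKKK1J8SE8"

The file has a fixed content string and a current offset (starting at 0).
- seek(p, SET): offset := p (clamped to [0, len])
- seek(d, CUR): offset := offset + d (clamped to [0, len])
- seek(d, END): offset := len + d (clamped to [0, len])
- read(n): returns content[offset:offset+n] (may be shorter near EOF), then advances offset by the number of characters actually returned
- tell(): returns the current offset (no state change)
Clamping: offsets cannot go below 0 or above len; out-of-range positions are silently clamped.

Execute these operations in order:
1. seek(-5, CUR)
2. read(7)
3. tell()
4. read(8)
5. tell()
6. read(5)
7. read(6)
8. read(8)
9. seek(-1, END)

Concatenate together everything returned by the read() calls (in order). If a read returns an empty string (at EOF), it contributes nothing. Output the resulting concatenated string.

Answer: 7ARDCEKZKKK1J8SE8

Derivation:
After 1 (seek(-5, CUR)): offset=0
After 2 (read(7)): returned '7ARDCEK', offset=7
After 3 (tell()): offset=7
After 4 (read(8)): returned 'ZKKK1J8S', offset=15
After 5 (tell()): offset=15
After 6 (read(5)): returned 'E8', offset=17
After 7 (read(6)): returned '', offset=17
After 8 (read(8)): returned '', offset=17
After 9 (seek(-1, END)): offset=16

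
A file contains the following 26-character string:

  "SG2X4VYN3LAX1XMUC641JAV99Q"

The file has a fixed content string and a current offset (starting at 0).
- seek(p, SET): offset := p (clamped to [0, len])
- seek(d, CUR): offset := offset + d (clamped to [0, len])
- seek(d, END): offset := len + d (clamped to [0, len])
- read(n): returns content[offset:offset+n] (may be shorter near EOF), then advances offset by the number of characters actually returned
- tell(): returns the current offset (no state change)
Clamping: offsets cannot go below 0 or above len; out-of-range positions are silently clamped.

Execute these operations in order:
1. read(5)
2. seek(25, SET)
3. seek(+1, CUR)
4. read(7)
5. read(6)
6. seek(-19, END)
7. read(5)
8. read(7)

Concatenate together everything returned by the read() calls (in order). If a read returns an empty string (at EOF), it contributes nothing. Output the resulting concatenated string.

Answer: SG2X4N3LAX1XMUC64

Derivation:
After 1 (read(5)): returned 'SG2X4', offset=5
After 2 (seek(25, SET)): offset=25
After 3 (seek(+1, CUR)): offset=26
After 4 (read(7)): returned '', offset=26
After 5 (read(6)): returned '', offset=26
After 6 (seek(-19, END)): offset=7
After 7 (read(5)): returned 'N3LAX', offset=12
After 8 (read(7)): returned '1XMUC64', offset=19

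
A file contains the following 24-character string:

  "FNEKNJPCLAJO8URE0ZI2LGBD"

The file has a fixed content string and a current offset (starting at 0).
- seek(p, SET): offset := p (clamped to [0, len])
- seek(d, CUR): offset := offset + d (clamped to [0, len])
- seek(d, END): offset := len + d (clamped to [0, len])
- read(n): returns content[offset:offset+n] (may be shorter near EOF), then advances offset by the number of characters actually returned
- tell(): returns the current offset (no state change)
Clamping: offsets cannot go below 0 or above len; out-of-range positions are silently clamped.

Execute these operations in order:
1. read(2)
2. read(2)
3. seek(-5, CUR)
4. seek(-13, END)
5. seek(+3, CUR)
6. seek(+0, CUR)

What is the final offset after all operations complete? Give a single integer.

After 1 (read(2)): returned 'FN', offset=2
After 2 (read(2)): returned 'EK', offset=4
After 3 (seek(-5, CUR)): offset=0
After 4 (seek(-13, END)): offset=11
After 5 (seek(+3, CUR)): offset=14
After 6 (seek(+0, CUR)): offset=14

Answer: 14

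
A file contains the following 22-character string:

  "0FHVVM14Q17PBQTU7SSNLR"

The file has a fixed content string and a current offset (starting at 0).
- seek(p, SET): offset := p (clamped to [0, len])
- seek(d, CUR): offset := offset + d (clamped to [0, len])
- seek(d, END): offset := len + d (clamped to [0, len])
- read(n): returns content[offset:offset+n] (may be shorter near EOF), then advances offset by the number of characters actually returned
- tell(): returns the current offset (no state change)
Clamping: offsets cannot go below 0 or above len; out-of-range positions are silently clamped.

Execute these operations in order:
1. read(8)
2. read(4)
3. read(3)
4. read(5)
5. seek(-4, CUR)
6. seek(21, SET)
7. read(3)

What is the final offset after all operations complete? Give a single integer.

After 1 (read(8)): returned '0FHVVM14', offset=8
After 2 (read(4)): returned 'Q17P', offset=12
After 3 (read(3)): returned 'BQT', offset=15
After 4 (read(5)): returned 'U7SSN', offset=20
After 5 (seek(-4, CUR)): offset=16
After 6 (seek(21, SET)): offset=21
After 7 (read(3)): returned 'R', offset=22

Answer: 22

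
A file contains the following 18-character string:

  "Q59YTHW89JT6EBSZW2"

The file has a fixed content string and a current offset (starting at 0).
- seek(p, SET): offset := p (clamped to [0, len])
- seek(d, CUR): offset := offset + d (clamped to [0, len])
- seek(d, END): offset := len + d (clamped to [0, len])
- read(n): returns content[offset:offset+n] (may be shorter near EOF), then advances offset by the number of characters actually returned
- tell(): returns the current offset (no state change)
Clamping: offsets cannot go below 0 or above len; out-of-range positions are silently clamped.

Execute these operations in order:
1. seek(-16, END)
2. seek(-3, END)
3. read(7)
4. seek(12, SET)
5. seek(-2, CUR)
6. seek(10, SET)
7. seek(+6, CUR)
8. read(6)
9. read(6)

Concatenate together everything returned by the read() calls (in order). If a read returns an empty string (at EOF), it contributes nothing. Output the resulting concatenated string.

After 1 (seek(-16, END)): offset=2
After 2 (seek(-3, END)): offset=15
After 3 (read(7)): returned 'ZW2', offset=18
After 4 (seek(12, SET)): offset=12
After 5 (seek(-2, CUR)): offset=10
After 6 (seek(10, SET)): offset=10
After 7 (seek(+6, CUR)): offset=16
After 8 (read(6)): returned 'W2', offset=18
After 9 (read(6)): returned '', offset=18

Answer: ZW2W2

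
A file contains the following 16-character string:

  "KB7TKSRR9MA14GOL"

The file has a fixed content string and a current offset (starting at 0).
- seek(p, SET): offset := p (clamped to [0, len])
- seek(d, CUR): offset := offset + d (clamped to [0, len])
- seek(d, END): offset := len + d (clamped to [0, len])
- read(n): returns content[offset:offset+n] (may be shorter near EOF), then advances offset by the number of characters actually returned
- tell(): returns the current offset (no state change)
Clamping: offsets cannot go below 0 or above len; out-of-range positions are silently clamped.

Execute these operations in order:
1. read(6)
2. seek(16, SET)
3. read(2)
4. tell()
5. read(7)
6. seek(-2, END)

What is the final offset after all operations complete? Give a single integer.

After 1 (read(6)): returned 'KB7TKS', offset=6
After 2 (seek(16, SET)): offset=16
After 3 (read(2)): returned '', offset=16
After 4 (tell()): offset=16
After 5 (read(7)): returned '', offset=16
After 6 (seek(-2, END)): offset=14

Answer: 14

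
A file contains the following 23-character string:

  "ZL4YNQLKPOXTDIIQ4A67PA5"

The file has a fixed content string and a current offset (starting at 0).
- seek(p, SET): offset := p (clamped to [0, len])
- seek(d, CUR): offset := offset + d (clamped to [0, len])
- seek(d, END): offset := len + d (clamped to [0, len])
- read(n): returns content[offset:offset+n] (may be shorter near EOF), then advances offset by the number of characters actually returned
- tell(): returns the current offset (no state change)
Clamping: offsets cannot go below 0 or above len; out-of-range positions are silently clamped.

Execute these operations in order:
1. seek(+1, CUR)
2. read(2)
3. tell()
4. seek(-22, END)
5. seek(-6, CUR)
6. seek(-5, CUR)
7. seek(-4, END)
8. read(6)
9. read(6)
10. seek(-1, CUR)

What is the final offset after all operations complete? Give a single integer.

After 1 (seek(+1, CUR)): offset=1
After 2 (read(2)): returned 'L4', offset=3
After 3 (tell()): offset=3
After 4 (seek(-22, END)): offset=1
After 5 (seek(-6, CUR)): offset=0
After 6 (seek(-5, CUR)): offset=0
After 7 (seek(-4, END)): offset=19
After 8 (read(6)): returned '7PA5', offset=23
After 9 (read(6)): returned '', offset=23
After 10 (seek(-1, CUR)): offset=22

Answer: 22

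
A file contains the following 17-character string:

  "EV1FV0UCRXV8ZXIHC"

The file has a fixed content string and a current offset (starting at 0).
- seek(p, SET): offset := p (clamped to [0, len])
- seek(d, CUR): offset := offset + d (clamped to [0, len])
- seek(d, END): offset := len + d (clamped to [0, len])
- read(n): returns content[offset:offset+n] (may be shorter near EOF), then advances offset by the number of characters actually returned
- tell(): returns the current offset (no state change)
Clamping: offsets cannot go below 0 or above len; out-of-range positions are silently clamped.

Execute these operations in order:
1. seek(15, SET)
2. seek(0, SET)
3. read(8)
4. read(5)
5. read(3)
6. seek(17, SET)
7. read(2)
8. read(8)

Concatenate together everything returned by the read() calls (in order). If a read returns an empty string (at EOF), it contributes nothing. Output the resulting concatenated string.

Answer: EV1FV0UCRXV8ZXIH

Derivation:
After 1 (seek(15, SET)): offset=15
After 2 (seek(0, SET)): offset=0
After 3 (read(8)): returned 'EV1FV0UC', offset=8
After 4 (read(5)): returned 'RXV8Z', offset=13
After 5 (read(3)): returned 'XIH', offset=16
After 6 (seek(17, SET)): offset=17
After 7 (read(2)): returned '', offset=17
After 8 (read(8)): returned '', offset=17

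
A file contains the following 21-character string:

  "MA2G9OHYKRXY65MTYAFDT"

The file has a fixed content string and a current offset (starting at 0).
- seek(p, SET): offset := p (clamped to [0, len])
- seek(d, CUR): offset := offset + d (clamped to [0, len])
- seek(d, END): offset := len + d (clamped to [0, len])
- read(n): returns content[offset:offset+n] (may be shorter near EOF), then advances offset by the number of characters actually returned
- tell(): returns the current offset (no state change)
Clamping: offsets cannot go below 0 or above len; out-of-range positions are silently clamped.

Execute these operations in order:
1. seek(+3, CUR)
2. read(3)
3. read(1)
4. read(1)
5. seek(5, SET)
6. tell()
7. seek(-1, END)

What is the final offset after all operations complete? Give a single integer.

After 1 (seek(+3, CUR)): offset=3
After 2 (read(3)): returned 'G9O', offset=6
After 3 (read(1)): returned 'H', offset=7
After 4 (read(1)): returned 'Y', offset=8
After 5 (seek(5, SET)): offset=5
After 6 (tell()): offset=5
After 7 (seek(-1, END)): offset=20

Answer: 20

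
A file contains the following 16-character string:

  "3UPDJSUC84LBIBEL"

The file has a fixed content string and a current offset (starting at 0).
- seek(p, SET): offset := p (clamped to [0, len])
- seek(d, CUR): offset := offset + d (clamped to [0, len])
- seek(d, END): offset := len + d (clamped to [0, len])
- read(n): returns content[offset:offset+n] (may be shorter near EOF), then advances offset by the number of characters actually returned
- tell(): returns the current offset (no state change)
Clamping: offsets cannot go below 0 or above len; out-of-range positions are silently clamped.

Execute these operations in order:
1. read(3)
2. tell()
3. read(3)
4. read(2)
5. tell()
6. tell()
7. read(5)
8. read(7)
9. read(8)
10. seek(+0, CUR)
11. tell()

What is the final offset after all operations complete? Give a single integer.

After 1 (read(3)): returned '3UP', offset=3
After 2 (tell()): offset=3
After 3 (read(3)): returned 'DJS', offset=6
After 4 (read(2)): returned 'UC', offset=8
After 5 (tell()): offset=8
After 6 (tell()): offset=8
After 7 (read(5)): returned '84LBI', offset=13
After 8 (read(7)): returned 'BEL', offset=16
After 9 (read(8)): returned '', offset=16
After 10 (seek(+0, CUR)): offset=16
After 11 (tell()): offset=16

Answer: 16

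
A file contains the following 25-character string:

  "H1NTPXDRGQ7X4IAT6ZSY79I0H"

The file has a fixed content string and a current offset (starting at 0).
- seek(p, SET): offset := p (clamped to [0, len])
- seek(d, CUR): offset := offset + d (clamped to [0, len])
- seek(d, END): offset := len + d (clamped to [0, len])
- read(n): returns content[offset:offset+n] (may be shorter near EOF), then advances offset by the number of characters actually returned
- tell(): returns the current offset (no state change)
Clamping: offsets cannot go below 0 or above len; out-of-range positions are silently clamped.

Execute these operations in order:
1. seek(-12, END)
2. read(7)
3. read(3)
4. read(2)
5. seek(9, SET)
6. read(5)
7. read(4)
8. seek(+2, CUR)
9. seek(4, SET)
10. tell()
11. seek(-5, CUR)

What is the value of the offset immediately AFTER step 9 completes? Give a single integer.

After 1 (seek(-12, END)): offset=13
After 2 (read(7)): returned 'IAT6ZSY', offset=20
After 3 (read(3)): returned '79I', offset=23
After 4 (read(2)): returned '0H', offset=25
After 5 (seek(9, SET)): offset=9
After 6 (read(5)): returned 'Q7X4I', offset=14
After 7 (read(4)): returned 'AT6Z', offset=18
After 8 (seek(+2, CUR)): offset=20
After 9 (seek(4, SET)): offset=4

Answer: 4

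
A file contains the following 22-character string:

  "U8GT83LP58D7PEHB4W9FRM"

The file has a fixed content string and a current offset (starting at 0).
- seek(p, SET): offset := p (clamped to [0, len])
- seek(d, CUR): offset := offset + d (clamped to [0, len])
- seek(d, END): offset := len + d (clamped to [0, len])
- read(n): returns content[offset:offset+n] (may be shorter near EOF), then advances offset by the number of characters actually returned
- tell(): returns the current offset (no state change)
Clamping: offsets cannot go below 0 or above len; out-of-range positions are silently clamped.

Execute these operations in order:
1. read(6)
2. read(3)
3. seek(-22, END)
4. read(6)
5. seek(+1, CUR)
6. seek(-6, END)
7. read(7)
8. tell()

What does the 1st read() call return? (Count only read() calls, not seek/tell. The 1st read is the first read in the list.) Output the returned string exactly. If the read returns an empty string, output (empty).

After 1 (read(6)): returned 'U8GT83', offset=6
After 2 (read(3)): returned 'LP5', offset=9
After 3 (seek(-22, END)): offset=0
After 4 (read(6)): returned 'U8GT83', offset=6
After 5 (seek(+1, CUR)): offset=7
After 6 (seek(-6, END)): offset=16
After 7 (read(7)): returned '4W9FRM', offset=22
After 8 (tell()): offset=22

Answer: U8GT83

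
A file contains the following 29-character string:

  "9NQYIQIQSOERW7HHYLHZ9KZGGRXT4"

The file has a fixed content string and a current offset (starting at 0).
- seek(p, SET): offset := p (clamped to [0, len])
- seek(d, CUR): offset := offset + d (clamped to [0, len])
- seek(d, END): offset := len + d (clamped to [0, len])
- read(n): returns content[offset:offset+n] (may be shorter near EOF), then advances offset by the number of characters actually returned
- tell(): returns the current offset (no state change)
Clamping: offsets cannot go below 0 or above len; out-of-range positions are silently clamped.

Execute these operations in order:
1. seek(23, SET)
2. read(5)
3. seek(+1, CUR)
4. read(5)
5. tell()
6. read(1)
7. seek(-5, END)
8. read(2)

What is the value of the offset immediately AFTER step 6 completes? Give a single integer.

After 1 (seek(23, SET)): offset=23
After 2 (read(5)): returned 'GGRXT', offset=28
After 3 (seek(+1, CUR)): offset=29
After 4 (read(5)): returned '', offset=29
After 5 (tell()): offset=29
After 6 (read(1)): returned '', offset=29

Answer: 29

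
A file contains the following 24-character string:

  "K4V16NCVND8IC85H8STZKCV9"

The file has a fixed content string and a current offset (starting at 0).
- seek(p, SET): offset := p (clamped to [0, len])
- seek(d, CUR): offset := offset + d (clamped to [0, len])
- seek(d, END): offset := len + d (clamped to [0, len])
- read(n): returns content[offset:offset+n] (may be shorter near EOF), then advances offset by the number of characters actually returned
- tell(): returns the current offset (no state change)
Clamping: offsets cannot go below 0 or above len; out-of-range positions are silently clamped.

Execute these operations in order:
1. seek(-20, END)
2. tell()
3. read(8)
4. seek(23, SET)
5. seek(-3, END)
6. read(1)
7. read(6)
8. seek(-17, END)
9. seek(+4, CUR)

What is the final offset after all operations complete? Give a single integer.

Answer: 11

Derivation:
After 1 (seek(-20, END)): offset=4
After 2 (tell()): offset=4
After 3 (read(8)): returned '6NCVND8I', offset=12
After 4 (seek(23, SET)): offset=23
After 5 (seek(-3, END)): offset=21
After 6 (read(1)): returned 'C', offset=22
After 7 (read(6)): returned 'V9', offset=24
After 8 (seek(-17, END)): offset=7
After 9 (seek(+4, CUR)): offset=11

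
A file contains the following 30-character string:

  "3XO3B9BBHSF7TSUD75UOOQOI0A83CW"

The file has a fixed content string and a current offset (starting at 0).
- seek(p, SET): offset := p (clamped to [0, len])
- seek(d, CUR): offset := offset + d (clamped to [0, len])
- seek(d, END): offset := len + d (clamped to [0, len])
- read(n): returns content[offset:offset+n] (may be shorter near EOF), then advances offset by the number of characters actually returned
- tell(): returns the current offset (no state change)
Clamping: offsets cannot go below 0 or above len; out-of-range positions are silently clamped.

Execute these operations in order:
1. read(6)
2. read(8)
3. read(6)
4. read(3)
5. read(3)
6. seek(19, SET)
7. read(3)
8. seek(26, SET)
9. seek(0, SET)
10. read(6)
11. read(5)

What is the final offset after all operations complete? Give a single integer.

After 1 (read(6)): returned '3XO3B9', offset=6
After 2 (read(8)): returned 'BBHSF7TS', offset=14
After 3 (read(6)): returned 'UD75UO', offset=20
After 4 (read(3)): returned 'OQO', offset=23
After 5 (read(3)): returned 'I0A', offset=26
After 6 (seek(19, SET)): offset=19
After 7 (read(3)): returned 'OOQ', offset=22
After 8 (seek(26, SET)): offset=26
After 9 (seek(0, SET)): offset=0
After 10 (read(6)): returned '3XO3B9', offset=6
After 11 (read(5)): returned 'BBHSF', offset=11

Answer: 11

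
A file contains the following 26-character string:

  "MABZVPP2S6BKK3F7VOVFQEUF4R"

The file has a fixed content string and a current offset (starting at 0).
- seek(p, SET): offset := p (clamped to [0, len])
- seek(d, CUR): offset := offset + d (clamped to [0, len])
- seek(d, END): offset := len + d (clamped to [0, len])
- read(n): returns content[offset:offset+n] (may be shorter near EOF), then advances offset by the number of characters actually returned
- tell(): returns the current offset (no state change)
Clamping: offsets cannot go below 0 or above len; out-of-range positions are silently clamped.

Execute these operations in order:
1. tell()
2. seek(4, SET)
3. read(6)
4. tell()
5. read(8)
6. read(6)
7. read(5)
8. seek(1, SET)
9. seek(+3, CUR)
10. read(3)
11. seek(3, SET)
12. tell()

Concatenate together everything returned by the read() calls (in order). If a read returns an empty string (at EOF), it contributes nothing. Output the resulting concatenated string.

Answer: VPP2S6BKK3F7VOVFQEUF4RVPP

Derivation:
After 1 (tell()): offset=0
After 2 (seek(4, SET)): offset=4
After 3 (read(6)): returned 'VPP2S6', offset=10
After 4 (tell()): offset=10
After 5 (read(8)): returned 'BKK3F7VO', offset=18
After 6 (read(6)): returned 'VFQEUF', offset=24
After 7 (read(5)): returned '4R', offset=26
After 8 (seek(1, SET)): offset=1
After 9 (seek(+3, CUR)): offset=4
After 10 (read(3)): returned 'VPP', offset=7
After 11 (seek(3, SET)): offset=3
After 12 (tell()): offset=3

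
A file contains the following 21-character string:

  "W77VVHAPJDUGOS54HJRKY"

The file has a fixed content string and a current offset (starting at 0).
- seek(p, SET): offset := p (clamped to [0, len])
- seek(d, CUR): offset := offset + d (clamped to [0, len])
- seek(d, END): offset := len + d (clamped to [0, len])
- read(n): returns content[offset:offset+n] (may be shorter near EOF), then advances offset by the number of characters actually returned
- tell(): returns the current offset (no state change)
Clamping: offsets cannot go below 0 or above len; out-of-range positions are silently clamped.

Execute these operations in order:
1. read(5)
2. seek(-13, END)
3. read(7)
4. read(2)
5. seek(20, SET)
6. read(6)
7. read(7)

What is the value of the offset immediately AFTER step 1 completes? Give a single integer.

Answer: 5

Derivation:
After 1 (read(5)): returned 'W77VV', offset=5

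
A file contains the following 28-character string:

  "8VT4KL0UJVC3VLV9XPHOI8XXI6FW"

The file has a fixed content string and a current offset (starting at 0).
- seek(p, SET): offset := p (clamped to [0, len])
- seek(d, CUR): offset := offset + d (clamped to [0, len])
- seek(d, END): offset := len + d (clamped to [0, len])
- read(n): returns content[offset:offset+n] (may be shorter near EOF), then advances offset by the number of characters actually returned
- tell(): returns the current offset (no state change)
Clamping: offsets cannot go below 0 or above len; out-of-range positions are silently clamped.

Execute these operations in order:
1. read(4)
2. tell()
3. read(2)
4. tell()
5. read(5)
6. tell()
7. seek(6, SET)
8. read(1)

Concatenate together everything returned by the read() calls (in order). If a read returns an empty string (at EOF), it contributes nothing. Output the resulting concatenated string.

After 1 (read(4)): returned '8VT4', offset=4
After 2 (tell()): offset=4
After 3 (read(2)): returned 'KL', offset=6
After 4 (tell()): offset=6
After 5 (read(5)): returned '0UJVC', offset=11
After 6 (tell()): offset=11
After 7 (seek(6, SET)): offset=6
After 8 (read(1)): returned '0', offset=7

Answer: 8VT4KL0UJVC0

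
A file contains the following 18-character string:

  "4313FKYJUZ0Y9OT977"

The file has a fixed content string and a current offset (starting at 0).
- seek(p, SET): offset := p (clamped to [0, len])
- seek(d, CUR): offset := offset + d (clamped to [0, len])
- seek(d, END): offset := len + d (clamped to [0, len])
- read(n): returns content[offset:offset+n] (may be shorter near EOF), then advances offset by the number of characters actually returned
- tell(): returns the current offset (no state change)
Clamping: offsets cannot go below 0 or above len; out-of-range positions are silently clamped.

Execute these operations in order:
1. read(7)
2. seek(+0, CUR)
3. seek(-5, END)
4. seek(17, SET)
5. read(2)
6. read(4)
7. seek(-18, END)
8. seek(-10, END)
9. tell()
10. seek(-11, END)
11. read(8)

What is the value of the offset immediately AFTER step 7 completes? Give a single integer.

After 1 (read(7)): returned '4313FKY', offset=7
After 2 (seek(+0, CUR)): offset=7
After 3 (seek(-5, END)): offset=13
After 4 (seek(17, SET)): offset=17
After 5 (read(2)): returned '7', offset=18
After 6 (read(4)): returned '', offset=18
After 7 (seek(-18, END)): offset=0

Answer: 0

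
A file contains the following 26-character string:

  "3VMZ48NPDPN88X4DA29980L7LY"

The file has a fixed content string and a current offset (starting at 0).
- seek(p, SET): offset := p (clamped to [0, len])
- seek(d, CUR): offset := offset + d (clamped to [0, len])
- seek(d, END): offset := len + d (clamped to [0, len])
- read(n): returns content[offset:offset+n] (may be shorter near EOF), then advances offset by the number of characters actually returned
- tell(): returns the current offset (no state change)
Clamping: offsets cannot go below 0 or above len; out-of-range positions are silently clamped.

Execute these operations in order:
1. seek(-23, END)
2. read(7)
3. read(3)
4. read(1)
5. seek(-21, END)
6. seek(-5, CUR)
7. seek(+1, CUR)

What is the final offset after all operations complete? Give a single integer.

After 1 (seek(-23, END)): offset=3
After 2 (read(7)): returned 'Z48NPDP', offset=10
After 3 (read(3)): returned 'N88', offset=13
After 4 (read(1)): returned 'X', offset=14
After 5 (seek(-21, END)): offset=5
After 6 (seek(-5, CUR)): offset=0
After 7 (seek(+1, CUR)): offset=1

Answer: 1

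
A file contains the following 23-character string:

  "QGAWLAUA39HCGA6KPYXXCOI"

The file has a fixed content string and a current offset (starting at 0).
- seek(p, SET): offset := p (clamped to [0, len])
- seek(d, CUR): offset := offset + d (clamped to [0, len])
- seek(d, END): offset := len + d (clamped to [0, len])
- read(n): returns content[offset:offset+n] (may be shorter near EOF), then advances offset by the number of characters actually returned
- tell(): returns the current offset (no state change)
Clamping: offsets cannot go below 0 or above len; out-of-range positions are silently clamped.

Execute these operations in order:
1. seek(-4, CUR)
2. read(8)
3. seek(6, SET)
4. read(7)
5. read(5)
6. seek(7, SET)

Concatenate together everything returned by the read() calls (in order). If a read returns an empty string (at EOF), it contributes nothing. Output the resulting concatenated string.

Answer: QGAWLAUAUA39HCGA6KPY

Derivation:
After 1 (seek(-4, CUR)): offset=0
After 2 (read(8)): returned 'QGAWLAUA', offset=8
After 3 (seek(6, SET)): offset=6
After 4 (read(7)): returned 'UA39HCG', offset=13
After 5 (read(5)): returned 'A6KPY', offset=18
After 6 (seek(7, SET)): offset=7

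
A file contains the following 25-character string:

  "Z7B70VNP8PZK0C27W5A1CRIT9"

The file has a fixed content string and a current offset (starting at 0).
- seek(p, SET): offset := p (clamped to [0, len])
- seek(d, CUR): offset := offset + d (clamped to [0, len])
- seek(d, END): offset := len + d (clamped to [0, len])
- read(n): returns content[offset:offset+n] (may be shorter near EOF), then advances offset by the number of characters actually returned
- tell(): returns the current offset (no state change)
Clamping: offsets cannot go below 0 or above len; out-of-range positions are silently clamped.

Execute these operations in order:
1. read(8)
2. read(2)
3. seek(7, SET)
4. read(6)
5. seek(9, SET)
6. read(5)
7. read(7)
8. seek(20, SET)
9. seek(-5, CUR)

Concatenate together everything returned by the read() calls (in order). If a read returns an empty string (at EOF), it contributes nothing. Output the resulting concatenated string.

Answer: Z7B70VNP8PP8PZK0PZK0C27W5A1C

Derivation:
After 1 (read(8)): returned 'Z7B70VNP', offset=8
After 2 (read(2)): returned '8P', offset=10
After 3 (seek(7, SET)): offset=7
After 4 (read(6)): returned 'P8PZK0', offset=13
After 5 (seek(9, SET)): offset=9
After 6 (read(5)): returned 'PZK0C', offset=14
After 7 (read(7)): returned '27W5A1C', offset=21
After 8 (seek(20, SET)): offset=20
After 9 (seek(-5, CUR)): offset=15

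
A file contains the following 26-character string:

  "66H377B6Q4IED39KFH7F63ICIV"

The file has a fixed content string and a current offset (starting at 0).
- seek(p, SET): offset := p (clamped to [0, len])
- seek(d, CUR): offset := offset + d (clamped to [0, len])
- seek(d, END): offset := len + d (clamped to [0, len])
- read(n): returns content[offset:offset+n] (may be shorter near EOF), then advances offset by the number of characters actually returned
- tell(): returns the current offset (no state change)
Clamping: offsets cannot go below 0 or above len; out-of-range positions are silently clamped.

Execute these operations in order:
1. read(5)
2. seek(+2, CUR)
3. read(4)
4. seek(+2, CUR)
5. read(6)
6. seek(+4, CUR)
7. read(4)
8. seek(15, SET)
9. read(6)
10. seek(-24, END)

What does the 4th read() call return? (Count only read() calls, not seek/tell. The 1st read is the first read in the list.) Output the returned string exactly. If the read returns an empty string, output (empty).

After 1 (read(5)): returned '66H37', offset=5
After 2 (seek(+2, CUR)): offset=7
After 3 (read(4)): returned '6Q4I', offset=11
After 4 (seek(+2, CUR)): offset=13
After 5 (read(6)): returned '39KFH7', offset=19
After 6 (seek(+4, CUR)): offset=23
After 7 (read(4)): returned 'CIV', offset=26
After 8 (seek(15, SET)): offset=15
After 9 (read(6)): returned 'KFH7F6', offset=21
After 10 (seek(-24, END)): offset=2

Answer: CIV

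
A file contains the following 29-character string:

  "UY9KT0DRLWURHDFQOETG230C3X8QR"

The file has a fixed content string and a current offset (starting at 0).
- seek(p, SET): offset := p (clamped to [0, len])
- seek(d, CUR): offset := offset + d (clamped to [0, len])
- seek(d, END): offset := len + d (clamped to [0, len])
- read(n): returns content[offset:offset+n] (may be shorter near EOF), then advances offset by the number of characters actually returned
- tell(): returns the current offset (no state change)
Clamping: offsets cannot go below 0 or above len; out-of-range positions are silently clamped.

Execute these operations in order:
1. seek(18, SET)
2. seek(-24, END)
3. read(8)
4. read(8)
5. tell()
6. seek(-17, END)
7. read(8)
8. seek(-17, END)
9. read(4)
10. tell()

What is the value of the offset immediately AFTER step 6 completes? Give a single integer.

After 1 (seek(18, SET)): offset=18
After 2 (seek(-24, END)): offset=5
After 3 (read(8)): returned '0DRLWURH', offset=13
After 4 (read(8)): returned 'DFQOETG2', offset=21
After 5 (tell()): offset=21
After 6 (seek(-17, END)): offset=12

Answer: 12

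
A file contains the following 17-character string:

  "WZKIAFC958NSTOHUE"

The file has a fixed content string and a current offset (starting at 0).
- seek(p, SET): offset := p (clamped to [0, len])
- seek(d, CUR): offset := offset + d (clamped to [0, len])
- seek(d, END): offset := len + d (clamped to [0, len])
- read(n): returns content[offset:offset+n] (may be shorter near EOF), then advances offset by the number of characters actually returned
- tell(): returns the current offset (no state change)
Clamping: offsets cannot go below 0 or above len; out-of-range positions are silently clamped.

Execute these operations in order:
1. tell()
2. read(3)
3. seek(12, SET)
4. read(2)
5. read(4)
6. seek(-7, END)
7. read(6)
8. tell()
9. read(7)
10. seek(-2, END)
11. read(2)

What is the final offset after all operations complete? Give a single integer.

After 1 (tell()): offset=0
After 2 (read(3)): returned 'WZK', offset=3
After 3 (seek(12, SET)): offset=12
After 4 (read(2)): returned 'TO', offset=14
After 5 (read(4)): returned 'HUE', offset=17
After 6 (seek(-7, END)): offset=10
After 7 (read(6)): returned 'NSTOHU', offset=16
After 8 (tell()): offset=16
After 9 (read(7)): returned 'E', offset=17
After 10 (seek(-2, END)): offset=15
After 11 (read(2)): returned 'UE', offset=17

Answer: 17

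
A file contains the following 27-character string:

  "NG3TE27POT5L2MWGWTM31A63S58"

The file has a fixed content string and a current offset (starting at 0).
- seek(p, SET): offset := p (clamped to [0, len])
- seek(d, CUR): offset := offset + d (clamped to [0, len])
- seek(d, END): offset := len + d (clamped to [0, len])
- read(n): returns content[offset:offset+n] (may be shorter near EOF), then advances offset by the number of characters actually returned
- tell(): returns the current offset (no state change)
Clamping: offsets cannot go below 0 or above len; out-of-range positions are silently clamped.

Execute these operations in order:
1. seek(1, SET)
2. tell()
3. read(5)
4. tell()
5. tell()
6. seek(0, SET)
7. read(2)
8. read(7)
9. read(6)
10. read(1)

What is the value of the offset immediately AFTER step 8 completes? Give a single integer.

After 1 (seek(1, SET)): offset=1
After 2 (tell()): offset=1
After 3 (read(5)): returned 'G3TE2', offset=6
After 4 (tell()): offset=6
After 5 (tell()): offset=6
After 6 (seek(0, SET)): offset=0
After 7 (read(2)): returned 'NG', offset=2
After 8 (read(7)): returned '3TE27PO', offset=9

Answer: 9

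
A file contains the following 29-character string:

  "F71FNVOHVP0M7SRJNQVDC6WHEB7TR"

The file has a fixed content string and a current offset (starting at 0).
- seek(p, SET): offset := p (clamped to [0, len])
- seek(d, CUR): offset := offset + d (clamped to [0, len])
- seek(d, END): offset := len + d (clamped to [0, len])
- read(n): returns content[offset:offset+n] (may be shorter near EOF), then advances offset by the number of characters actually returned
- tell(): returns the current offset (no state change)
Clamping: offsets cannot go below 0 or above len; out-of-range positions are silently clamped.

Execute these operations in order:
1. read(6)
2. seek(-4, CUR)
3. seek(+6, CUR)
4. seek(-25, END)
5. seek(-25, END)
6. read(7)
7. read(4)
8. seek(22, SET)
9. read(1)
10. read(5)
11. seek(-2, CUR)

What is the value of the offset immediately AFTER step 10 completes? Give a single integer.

Answer: 28

Derivation:
After 1 (read(6)): returned 'F71FNV', offset=6
After 2 (seek(-4, CUR)): offset=2
After 3 (seek(+6, CUR)): offset=8
After 4 (seek(-25, END)): offset=4
After 5 (seek(-25, END)): offset=4
After 6 (read(7)): returned 'NVOHVP0', offset=11
After 7 (read(4)): returned 'M7SR', offset=15
After 8 (seek(22, SET)): offset=22
After 9 (read(1)): returned 'W', offset=23
After 10 (read(5)): returned 'HEB7T', offset=28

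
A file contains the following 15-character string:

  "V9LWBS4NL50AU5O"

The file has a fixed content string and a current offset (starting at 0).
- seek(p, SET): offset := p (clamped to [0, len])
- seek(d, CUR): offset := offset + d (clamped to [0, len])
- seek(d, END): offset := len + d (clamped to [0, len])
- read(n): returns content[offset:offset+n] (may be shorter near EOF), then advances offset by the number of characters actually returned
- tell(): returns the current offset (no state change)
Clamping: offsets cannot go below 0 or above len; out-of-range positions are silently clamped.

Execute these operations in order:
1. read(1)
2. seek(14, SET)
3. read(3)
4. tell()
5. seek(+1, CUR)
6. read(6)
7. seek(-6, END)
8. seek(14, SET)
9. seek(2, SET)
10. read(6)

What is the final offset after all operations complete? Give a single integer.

Answer: 8

Derivation:
After 1 (read(1)): returned 'V', offset=1
After 2 (seek(14, SET)): offset=14
After 3 (read(3)): returned 'O', offset=15
After 4 (tell()): offset=15
After 5 (seek(+1, CUR)): offset=15
After 6 (read(6)): returned '', offset=15
After 7 (seek(-6, END)): offset=9
After 8 (seek(14, SET)): offset=14
After 9 (seek(2, SET)): offset=2
After 10 (read(6)): returned 'LWBS4N', offset=8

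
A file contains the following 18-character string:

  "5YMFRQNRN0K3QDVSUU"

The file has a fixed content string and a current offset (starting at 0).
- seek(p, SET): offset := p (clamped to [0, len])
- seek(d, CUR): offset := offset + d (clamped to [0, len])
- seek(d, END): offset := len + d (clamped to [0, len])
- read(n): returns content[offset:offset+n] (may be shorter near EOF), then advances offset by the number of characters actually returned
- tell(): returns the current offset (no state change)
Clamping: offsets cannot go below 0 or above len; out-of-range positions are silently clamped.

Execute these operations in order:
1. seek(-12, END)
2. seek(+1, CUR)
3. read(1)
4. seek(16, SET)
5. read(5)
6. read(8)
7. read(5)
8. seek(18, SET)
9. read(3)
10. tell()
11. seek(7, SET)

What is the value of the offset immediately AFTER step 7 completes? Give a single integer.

Answer: 18

Derivation:
After 1 (seek(-12, END)): offset=6
After 2 (seek(+1, CUR)): offset=7
After 3 (read(1)): returned 'R', offset=8
After 4 (seek(16, SET)): offset=16
After 5 (read(5)): returned 'UU', offset=18
After 6 (read(8)): returned '', offset=18
After 7 (read(5)): returned '', offset=18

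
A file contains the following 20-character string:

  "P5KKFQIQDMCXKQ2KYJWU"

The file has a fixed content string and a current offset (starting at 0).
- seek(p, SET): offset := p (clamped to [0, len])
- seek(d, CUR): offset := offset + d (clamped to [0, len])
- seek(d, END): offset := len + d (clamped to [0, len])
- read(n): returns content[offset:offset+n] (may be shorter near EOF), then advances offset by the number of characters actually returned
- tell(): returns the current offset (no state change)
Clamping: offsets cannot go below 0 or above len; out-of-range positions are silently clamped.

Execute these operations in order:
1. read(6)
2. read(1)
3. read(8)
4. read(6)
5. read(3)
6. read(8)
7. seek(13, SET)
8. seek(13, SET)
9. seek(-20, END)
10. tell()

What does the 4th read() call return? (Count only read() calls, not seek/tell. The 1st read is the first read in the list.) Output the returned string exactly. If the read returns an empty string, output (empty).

After 1 (read(6)): returned 'P5KKFQ', offset=6
After 2 (read(1)): returned 'I', offset=7
After 3 (read(8)): returned 'QDMCXKQ2', offset=15
After 4 (read(6)): returned 'KYJWU', offset=20
After 5 (read(3)): returned '', offset=20
After 6 (read(8)): returned '', offset=20
After 7 (seek(13, SET)): offset=13
After 8 (seek(13, SET)): offset=13
After 9 (seek(-20, END)): offset=0
After 10 (tell()): offset=0

Answer: KYJWU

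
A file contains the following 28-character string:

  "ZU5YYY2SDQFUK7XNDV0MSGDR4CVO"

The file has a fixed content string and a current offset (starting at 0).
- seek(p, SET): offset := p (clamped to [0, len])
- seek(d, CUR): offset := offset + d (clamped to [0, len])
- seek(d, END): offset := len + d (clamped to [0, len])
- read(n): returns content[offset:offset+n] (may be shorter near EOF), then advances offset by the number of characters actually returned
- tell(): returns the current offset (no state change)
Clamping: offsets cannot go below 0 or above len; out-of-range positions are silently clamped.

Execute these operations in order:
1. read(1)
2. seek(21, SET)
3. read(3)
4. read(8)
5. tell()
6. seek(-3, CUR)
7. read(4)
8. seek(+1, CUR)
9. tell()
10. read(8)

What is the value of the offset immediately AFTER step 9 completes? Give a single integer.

After 1 (read(1)): returned 'Z', offset=1
After 2 (seek(21, SET)): offset=21
After 3 (read(3)): returned 'GDR', offset=24
After 4 (read(8)): returned '4CVO', offset=28
After 5 (tell()): offset=28
After 6 (seek(-3, CUR)): offset=25
After 7 (read(4)): returned 'CVO', offset=28
After 8 (seek(+1, CUR)): offset=28
After 9 (tell()): offset=28

Answer: 28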